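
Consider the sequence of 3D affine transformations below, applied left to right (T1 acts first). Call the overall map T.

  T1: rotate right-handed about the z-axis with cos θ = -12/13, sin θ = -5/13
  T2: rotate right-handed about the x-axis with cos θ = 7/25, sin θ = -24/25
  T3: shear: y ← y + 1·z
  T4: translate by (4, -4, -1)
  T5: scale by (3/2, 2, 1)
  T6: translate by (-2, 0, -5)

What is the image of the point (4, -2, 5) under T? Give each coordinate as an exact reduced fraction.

T1 rotate right-handed about the z-axis with cos θ = -12/13, sin θ = -5/13: (4, -2, 5) → (-58/13, 4/13, 5)
T2 rotate right-handed about the x-axis with cos θ = 7/25, sin θ = -24/25: (-58/13, 4/13, 5) → (-58/13, 1588/325, 359/325)
T3 shear: y ← y + 1·z: (-58/13, 1588/325, 359/325) → (-58/13, 1947/325, 359/325)
T4 translate by (4, -4, -1): (-58/13, 1947/325, 359/325) → (-6/13, 647/325, 34/325)
T5 scale by (3/2, 2, 1): (-6/13, 647/325, 34/325) → (-9/13, 1294/325, 34/325)
T6 translate by (-2, 0, -5): (-9/13, 1294/325, 34/325) → (-35/13, 1294/325, -1591/325)

T(p) = (-35/13, 1294/325, -1591/325)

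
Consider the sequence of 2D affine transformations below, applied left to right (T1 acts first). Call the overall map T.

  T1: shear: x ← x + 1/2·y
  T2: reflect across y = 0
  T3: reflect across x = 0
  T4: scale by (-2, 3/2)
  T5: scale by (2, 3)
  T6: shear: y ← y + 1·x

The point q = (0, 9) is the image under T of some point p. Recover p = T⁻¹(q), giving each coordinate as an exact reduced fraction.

T1 = [1 1/2 0; 0 1 0; 0 0 1]
T2·T1 = [1 1/2 0; 0 -1 0; 0 0 1]
T3·…·T1 = [-1 -1/2 0; 0 -1 0; 0 0 1]
T4·…·T1 = [2 1 0; 0 -3/2 0; 0 0 1]
T5·…·T1 = [4 2 0; 0 -9/2 0; 0 0 1]
T6·…·T1 = [4 2 0; 4 -5/2 0; 0 0 1]
det M = -18; M⁻¹ = [5/36 1/9 0; 2/9 -2/9 0; 0 0 1]
M⁻¹ · (0, 9)ᵀ = (1, -2)ᵀ

p = (1, -2)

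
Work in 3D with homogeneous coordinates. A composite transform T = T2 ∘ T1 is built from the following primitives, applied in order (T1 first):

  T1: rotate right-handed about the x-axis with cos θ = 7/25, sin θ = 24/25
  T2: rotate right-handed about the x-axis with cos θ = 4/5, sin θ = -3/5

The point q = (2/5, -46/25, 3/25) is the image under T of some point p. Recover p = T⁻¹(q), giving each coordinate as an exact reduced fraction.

p = (2/5, -7/5, 6/5)

T1 = [1 0 0 0; 0 7/25 -24/25 0; 0 24/25 7/25 0; 0 0 0 1]
T2·T1 = [1 0 0 0; 0 4/5 -3/5 0; 0 3/5 4/5 0; 0 0 0 1]
det M = 1; M⁻¹ = [1 0 0 0; 0 4/5 3/5 0; 0 -3/5 4/5 0; 0 0 0 1]
M⁻¹ · (2/5, -46/25, 3/25)ᵀ = (2/5, -7/5, 6/5)ᵀ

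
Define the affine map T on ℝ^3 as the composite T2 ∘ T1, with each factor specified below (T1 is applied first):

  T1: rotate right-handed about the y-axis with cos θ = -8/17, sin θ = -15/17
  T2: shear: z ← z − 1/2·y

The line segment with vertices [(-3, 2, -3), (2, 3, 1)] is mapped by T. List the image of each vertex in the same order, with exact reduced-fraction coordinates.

T1 rotate right-handed about the y-axis with cos θ = -8/17, sin θ = -15/17: (-3, 2, -3) → (69/17, 2, -21/17); (2, 3, 1) → (-31/17, 3, 22/17)
T2 shear: z ← z − 1/2·y: (69/17, 2, -21/17) → (69/17, 2, -38/17); (-31/17, 3, 22/17) → (-31/17, 3, -7/34)

image vertices: (69/17, 2, -38/17), (-31/17, 3, -7/34)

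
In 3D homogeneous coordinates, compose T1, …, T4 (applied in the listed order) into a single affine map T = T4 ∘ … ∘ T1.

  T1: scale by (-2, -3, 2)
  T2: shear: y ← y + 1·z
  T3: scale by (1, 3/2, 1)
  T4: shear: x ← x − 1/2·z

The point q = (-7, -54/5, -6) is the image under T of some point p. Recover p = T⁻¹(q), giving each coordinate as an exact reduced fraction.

T1 = [-2 0 0 0; 0 -3 0 0; 0 0 2 0; 0 0 0 1]
T2·T1 = [-2 0 0 0; 0 -3 2 0; 0 0 2 0; 0 0 0 1]
T3·…·T1 = [-2 0 0 0; 0 -9/2 3 0; 0 0 2 0; 0 0 0 1]
T4·…·T1 = [-2 0 -1 0; 0 -9/2 3 0; 0 0 2 0; 0 0 0 1]
det M = 18; M⁻¹ = [-1/2 0 -1/4 0; 0 -2/9 1/3 0; 0 0 1/2 0; 0 0 0 1]
M⁻¹ · (-7, -54/5, -6)ᵀ = (5, 2/5, -3)ᵀ

p = (5, 2/5, -3)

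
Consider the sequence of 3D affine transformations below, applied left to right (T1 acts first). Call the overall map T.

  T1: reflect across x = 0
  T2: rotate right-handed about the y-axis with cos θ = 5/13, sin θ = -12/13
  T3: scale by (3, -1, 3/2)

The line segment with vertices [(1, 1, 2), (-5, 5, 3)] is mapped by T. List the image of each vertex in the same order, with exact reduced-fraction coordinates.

image vertices: (-87/13, -1, -3/13), (-33/13, -5, 225/26)

T1 reflect across x = 0: (1, 1, 2) → (-1, 1, 2); (-5, 5, 3) → (5, 5, 3)
T2 rotate right-handed about the y-axis with cos θ = 5/13, sin θ = -12/13: (-1, 1, 2) → (-29/13, 1, -2/13); (5, 5, 3) → (-11/13, 5, 75/13)
T3 scale by (3, -1, 3/2): (-29/13, 1, -2/13) → (-87/13, -1, -3/13); (-11/13, 5, 75/13) → (-33/13, -5, 225/26)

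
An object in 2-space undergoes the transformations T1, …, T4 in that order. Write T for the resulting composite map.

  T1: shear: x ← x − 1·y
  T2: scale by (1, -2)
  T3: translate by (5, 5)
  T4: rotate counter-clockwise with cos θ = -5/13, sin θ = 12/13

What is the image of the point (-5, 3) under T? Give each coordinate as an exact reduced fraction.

T(p) = (27/13, -31/13)

T1 shear: x ← x − 1·y: (-5, 3) → (-8, 3)
T2 scale by (1, -2): (-8, 3) → (-8, -6)
T3 translate by (5, 5): (-8, -6) → (-3, -1)
T4 rotate counter-clockwise with cos θ = -5/13, sin θ = 12/13: (-3, -1) → (27/13, -31/13)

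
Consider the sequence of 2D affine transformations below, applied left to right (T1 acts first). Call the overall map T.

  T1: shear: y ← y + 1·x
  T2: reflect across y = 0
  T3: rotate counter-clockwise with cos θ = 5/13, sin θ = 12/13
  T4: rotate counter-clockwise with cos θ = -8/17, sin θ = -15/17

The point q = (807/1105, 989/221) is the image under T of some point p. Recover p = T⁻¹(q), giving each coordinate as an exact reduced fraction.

T1 = [1 0 0; 1 1 0; 0 0 1]
T2·T1 = [1 0 0; -1 -1 0; 0 0 1]
T3·…·T1 = [17/13 12/13 0; 7/13 -5/13 0; 0 0 1]
T4·…·T1 = [-31/221 -171/221 0; -311/221 -140/221 0; 0 0 1]
det M = -1; M⁻¹ = [140/221 -171/221 0; -311/221 31/221 0; 0 0 1]
M⁻¹ · (807/1105, 989/221)ᵀ = (-3, -2/5)ᵀ

p = (-3, -2/5)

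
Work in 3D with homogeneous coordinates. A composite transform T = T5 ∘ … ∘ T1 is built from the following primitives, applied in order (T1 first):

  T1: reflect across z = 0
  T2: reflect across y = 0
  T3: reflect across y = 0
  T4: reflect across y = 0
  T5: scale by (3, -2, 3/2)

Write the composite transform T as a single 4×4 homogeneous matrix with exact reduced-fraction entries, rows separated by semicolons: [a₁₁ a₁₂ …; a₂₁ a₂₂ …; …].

T1 = [1 0 0 0; 0 1 0 0; 0 0 -1 0; 0 0 0 1]
T2·T1 = [1 0 0 0; 0 -1 0 0; 0 0 -1 0; 0 0 0 1]
T3·…·T1 = [1 0 0 0; 0 1 0 0; 0 0 -1 0; 0 0 0 1]
T4·…·T1 = [1 0 0 0; 0 -1 0 0; 0 0 -1 0; 0 0 0 1]
T5·…·T1 = [3 0 0 0; 0 2 0 0; 0 0 -3/2 0; 0 0 0 1]

T = [3 0 0 0; 0 2 0 0; 0 0 -3/2 0; 0 0 0 1]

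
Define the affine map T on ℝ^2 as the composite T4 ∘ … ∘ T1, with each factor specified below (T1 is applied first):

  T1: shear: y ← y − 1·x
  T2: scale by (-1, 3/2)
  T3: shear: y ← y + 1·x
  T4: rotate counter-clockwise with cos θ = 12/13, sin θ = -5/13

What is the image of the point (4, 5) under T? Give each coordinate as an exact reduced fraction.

T(p) = (-121/26, -10/13)

T1 shear: y ← y − 1·x: (4, 5) → (4, 1)
T2 scale by (-1, 3/2): (4, 1) → (-4, 3/2)
T3 shear: y ← y + 1·x: (-4, 3/2) → (-4, -5/2)
T4 rotate counter-clockwise with cos θ = 12/13, sin θ = -5/13: (-4, -5/2) → (-121/26, -10/13)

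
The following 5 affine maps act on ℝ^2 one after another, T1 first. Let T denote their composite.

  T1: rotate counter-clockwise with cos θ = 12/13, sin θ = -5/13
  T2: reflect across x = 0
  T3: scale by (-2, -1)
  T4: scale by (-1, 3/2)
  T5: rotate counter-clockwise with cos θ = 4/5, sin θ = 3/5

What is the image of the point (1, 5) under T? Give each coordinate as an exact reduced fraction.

T(p) = (-97/130, -552/65)

T1 rotate counter-clockwise with cos θ = 12/13, sin θ = -5/13: (1, 5) → (37/13, 55/13)
T2 reflect across x = 0: (37/13, 55/13) → (-37/13, 55/13)
T3 scale by (-2, -1): (-37/13, 55/13) → (74/13, -55/13)
T4 scale by (-1, 3/2): (74/13, -55/13) → (-74/13, -165/26)
T5 rotate counter-clockwise with cos θ = 4/5, sin θ = 3/5: (-74/13, -165/26) → (-97/130, -552/65)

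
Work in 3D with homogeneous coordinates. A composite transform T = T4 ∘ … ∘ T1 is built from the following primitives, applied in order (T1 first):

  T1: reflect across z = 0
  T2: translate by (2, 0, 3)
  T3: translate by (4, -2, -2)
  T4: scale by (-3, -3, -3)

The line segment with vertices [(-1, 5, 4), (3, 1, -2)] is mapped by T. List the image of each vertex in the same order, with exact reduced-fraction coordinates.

image vertices: (-15, -9, 9), (-27, 3, -9)

T1 reflect across z = 0: (-1, 5, 4) → (-1, 5, -4); (3, 1, -2) → (3, 1, 2)
T2 translate by (2, 0, 3): (-1, 5, -4) → (1, 5, -1); (3, 1, 2) → (5, 1, 5)
T3 translate by (4, -2, -2): (1, 5, -1) → (5, 3, -3); (5, 1, 5) → (9, -1, 3)
T4 scale by (-3, -3, -3): (5, 3, -3) → (-15, -9, 9); (9, -1, 3) → (-27, 3, -9)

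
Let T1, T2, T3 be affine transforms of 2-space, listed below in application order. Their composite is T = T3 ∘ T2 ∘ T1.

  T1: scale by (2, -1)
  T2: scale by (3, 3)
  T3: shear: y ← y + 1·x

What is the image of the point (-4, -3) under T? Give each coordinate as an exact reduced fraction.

T1 scale by (2, -1): (-4, -3) → (-8, 3)
T2 scale by (3, 3): (-8, 3) → (-24, 9)
T3 shear: y ← y + 1·x: (-24, 9) → (-24, -15)

T(p) = (-24, -15)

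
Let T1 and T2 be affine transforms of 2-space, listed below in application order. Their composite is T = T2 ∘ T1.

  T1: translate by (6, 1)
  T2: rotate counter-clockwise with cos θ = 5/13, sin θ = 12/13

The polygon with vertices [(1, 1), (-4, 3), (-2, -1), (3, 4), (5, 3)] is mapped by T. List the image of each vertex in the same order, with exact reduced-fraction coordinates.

T1 translate by (6, 1): (1, 1) → (7, 2); (-4, 3) → (2, 4); (-2, -1) → (4, 0); (3, 4) → (9, 5); (5, 3) → (11, 4)
T2 rotate counter-clockwise with cos θ = 5/13, sin θ = 12/13: (7, 2) → (11/13, 94/13); (2, 4) → (-38/13, 44/13); (4, 0) → (20/13, 48/13); (9, 5) → (-15/13, 133/13); (11, 4) → (7/13, 152/13)

image vertices: (11/13, 94/13), (-38/13, 44/13), (20/13, 48/13), (-15/13, 133/13), (7/13, 152/13)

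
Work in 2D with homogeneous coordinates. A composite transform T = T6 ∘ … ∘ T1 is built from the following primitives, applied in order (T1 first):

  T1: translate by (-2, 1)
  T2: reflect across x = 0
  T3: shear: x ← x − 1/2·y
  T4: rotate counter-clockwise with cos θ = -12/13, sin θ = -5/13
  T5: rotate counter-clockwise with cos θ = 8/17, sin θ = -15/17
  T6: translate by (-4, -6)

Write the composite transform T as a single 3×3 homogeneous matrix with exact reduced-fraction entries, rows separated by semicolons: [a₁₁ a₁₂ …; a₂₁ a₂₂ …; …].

T = [171/221 -109/442 -197/34; -140/221 -241/221 -99/17; 0 0 1]

T1 = [1 0 -2; 0 1 1; 0 0 1]
T2·T1 = [-1 0 2; 0 1 1; 0 0 1]
T3·…·T1 = [-1 -1/2 3/2; 0 1 1; 0 0 1]
T4·…·T1 = [12/13 11/13 -1; 5/13 -19/26 -3/2; 0 0 1]
T5·…·T1 = [171/221 -109/442 -61/34; -140/221 -241/221 3/17; 0 0 1]
T6·…·T1 = [171/221 -109/442 -197/34; -140/221 -241/221 -99/17; 0 0 1]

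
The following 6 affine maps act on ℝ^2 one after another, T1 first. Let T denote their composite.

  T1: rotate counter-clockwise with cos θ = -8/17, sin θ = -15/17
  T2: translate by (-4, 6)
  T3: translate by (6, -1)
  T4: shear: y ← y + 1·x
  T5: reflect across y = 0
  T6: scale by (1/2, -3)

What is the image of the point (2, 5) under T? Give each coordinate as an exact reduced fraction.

T1 rotate counter-clockwise with cos θ = -8/17, sin θ = -15/17: (2, 5) → (59/17, -70/17)
T2 translate by (-4, 6): (59/17, -70/17) → (-9/17, 32/17)
T3 translate by (6, -1): (-9/17, 32/17) → (93/17, 15/17)
T4 shear: y ← y + 1·x: (93/17, 15/17) → (93/17, 108/17)
T5 reflect across y = 0: (93/17, 108/17) → (93/17, -108/17)
T6 scale by (1/2, -3): (93/17, -108/17) → (93/34, 324/17)

T(p) = (93/34, 324/17)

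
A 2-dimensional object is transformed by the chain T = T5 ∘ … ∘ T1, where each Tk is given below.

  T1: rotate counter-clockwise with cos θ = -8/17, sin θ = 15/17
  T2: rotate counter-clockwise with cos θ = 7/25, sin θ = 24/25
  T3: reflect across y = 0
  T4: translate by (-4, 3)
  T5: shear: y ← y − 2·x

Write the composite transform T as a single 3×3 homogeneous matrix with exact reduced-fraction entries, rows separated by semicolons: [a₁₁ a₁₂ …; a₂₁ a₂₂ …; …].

T1 = [-8/17 -15/17 0; 15/17 -8/17 0; 0 0 1]
T2·T1 = [-416/425 87/425 0; -87/425 -416/425 0; 0 0 1]
T3·…·T1 = [-416/425 87/425 0; 87/425 416/425 0; 0 0 1]
T4·…·T1 = [-416/425 87/425 -4; 87/425 416/425 3; 0 0 1]
T5·…·T1 = [-416/425 87/425 -4; 919/425 242/425 11; 0 0 1]

T = [-416/425 87/425 -4; 919/425 242/425 11; 0 0 1]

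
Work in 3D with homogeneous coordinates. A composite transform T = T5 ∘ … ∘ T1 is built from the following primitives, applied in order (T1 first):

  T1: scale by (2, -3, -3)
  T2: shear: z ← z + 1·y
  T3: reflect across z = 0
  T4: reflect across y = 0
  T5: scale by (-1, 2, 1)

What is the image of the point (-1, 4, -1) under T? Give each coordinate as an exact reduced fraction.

T(p) = (2, 24, 9)

T1 scale by (2, -3, -3): (-1, 4, -1) → (-2, -12, 3)
T2 shear: z ← z + 1·y: (-2, -12, 3) → (-2, -12, -9)
T3 reflect across z = 0: (-2, -12, -9) → (-2, -12, 9)
T4 reflect across y = 0: (-2, -12, 9) → (-2, 12, 9)
T5 scale by (-1, 2, 1): (-2, 12, 9) → (2, 24, 9)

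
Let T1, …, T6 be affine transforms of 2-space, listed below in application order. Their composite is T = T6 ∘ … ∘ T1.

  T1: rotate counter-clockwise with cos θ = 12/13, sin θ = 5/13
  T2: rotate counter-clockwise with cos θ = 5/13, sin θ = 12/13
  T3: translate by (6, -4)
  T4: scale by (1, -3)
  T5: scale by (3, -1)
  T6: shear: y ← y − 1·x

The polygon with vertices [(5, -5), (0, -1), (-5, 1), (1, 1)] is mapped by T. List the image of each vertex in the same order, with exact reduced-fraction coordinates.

T1 rotate counter-clockwise with cos θ = 12/13, sin θ = 5/13: (5, -5) → (85/13, -35/13); (0, -1) → (5/13, -12/13); (-5, 1) → (-5, -1); (1, 1) → (7/13, 17/13)
T2 rotate counter-clockwise with cos θ = 5/13, sin θ = 12/13: (85/13, -35/13) → (5, 5); (5/13, -12/13) → (1, 0); (-5, -1) → (-1, -5); (7/13, 17/13) → (-1, 1)
T3 translate by (6, -4): (5, 5) → (11, 1); (1, 0) → (7, -4); (-1, -5) → (5, -9); (-1, 1) → (5, -3)
T4 scale by (1, -3): (11, 1) → (11, -3); (7, -4) → (7, 12); (5, -9) → (5, 27); (5, -3) → (5, 9)
T5 scale by (3, -1): (11, -3) → (33, 3); (7, 12) → (21, -12); (5, 27) → (15, -27); (5, 9) → (15, -9)
T6 shear: y ← y − 1·x: (33, 3) → (33, -30); (21, -12) → (21, -33); (15, -27) → (15, -42); (15, -9) → (15, -24)

image vertices: (33, -30), (21, -33), (15, -42), (15, -24)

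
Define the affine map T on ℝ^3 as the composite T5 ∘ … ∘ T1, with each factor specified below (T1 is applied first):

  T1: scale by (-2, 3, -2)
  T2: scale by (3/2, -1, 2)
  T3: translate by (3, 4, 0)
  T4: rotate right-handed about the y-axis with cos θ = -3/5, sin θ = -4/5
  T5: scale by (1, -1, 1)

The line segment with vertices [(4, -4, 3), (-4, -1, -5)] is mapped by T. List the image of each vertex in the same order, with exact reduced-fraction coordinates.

image vertices: (15, -16, 0), (-25, -7, 0)

T1 scale by (-2, 3, -2): (4, -4, 3) → (-8, -12, -6); (-4, -1, -5) → (8, -3, 10)
T2 scale by (3/2, -1, 2): (-8, -12, -6) → (-12, 12, -12); (8, -3, 10) → (12, 3, 20)
T3 translate by (3, 4, 0): (-12, 12, -12) → (-9, 16, -12); (12, 3, 20) → (15, 7, 20)
T4 rotate right-handed about the y-axis with cos θ = -3/5, sin θ = -4/5: (-9, 16, -12) → (15, 16, 0); (15, 7, 20) → (-25, 7, 0)
T5 scale by (1, -1, 1): (15, 16, 0) → (15, -16, 0); (-25, 7, 0) → (-25, -7, 0)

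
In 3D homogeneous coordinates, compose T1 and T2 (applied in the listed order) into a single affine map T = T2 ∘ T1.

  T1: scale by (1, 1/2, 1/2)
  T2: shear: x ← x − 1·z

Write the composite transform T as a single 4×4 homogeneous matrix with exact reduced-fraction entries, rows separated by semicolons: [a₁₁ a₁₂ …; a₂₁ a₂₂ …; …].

T1 = [1 0 0 0; 0 1/2 0 0; 0 0 1/2 0; 0 0 0 1]
T2·T1 = [1 0 -1/2 0; 0 1/2 0 0; 0 0 1/2 0; 0 0 0 1]

T = [1 0 -1/2 0; 0 1/2 0 0; 0 0 1/2 0; 0 0 0 1]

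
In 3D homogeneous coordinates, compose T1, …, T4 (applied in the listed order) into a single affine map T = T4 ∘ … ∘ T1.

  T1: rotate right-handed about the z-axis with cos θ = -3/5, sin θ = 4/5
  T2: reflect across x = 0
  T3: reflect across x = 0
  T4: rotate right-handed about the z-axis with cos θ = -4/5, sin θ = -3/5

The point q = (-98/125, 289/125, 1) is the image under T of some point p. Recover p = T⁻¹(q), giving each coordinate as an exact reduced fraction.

p = (-7/5, 2, 1)

T1 = [-3/5 -4/5 0 0; 4/5 -3/5 0 0; 0 0 1 0; 0 0 0 1]
T2·T1 = [3/5 4/5 0 0; 4/5 -3/5 0 0; 0 0 1 0; 0 0 0 1]
T3·…·T1 = [-3/5 -4/5 0 0; 4/5 -3/5 0 0; 0 0 1 0; 0 0 0 1]
T4·…·T1 = [24/25 7/25 0 0; -7/25 24/25 0 0; 0 0 1 0; 0 0 0 1]
det M = 1; M⁻¹ = [24/25 -7/25 0 0; 7/25 24/25 0 0; 0 0 1 0; 0 0 0 1]
M⁻¹ · (-98/125, 289/125, 1)ᵀ = (-7/5, 2, 1)ᵀ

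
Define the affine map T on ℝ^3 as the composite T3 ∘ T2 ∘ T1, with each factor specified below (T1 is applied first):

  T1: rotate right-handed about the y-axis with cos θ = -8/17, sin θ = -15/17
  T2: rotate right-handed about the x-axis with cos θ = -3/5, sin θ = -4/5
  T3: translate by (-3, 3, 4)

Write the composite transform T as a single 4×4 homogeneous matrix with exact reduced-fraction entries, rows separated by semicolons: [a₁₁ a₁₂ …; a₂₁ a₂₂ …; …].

T1 = [-8/17 0 -15/17 0; 0 1 0 0; 15/17 0 -8/17 0; 0 0 0 1]
T2·T1 = [-8/17 0 -15/17 0; 12/17 -3/5 -32/85 0; -9/17 -4/5 24/85 0; 0 0 0 1]
T3·…·T1 = [-8/17 0 -15/17 -3; 12/17 -3/5 -32/85 3; -9/17 -4/5 24/85 4; 0 0 0 1]

T = [-8/17 0 -15/17 -3; 12/17 -3/5 -32/85 3; -9/17 -4/5 24/85 4; 0 0 0 1]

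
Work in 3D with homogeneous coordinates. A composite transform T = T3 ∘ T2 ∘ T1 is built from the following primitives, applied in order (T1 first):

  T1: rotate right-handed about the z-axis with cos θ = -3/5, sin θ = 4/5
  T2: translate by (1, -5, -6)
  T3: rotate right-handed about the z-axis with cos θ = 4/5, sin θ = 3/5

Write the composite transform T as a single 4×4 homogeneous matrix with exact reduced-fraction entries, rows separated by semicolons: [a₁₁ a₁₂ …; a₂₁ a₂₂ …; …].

T1 = [-3/5 -4/5 0 0; 4/5 -3/5 0 0; 0 0 1 0; 0 0 0 1]
T2·T1 = [-3/5 -4/5 0 1; 4/5 -3/5 0 -5; 0 0 1 -6; 0 0 0 1]
T3·…·T1 = [-24/25 -7/25 0 19/5; 7/25 -24/25 0 -17/5; 0 0 1 -6; 0 0 0 1]

T = [-24/25 -7/25 0 19/5; 7/25 -24/25 0 -17/5; 0 0 1 -6; 0 0 0 1]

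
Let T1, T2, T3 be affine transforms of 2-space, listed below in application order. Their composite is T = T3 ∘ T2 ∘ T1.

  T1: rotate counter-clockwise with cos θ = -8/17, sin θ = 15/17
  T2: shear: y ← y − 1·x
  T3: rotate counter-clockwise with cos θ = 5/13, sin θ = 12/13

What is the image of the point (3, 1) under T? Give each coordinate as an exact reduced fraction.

T1 rotate counter-clockwise with cos θ = -8/17, sin θ = 15/17: (3, 1) → (-39/17, 37/17)
T2 shear: y ← y − 1·x: (-39/17, 37/17) → (-39/17, 76/17)
T3 rotate counter-clockwise with cos θ = 5/13, sin θ = 12/13: (-39/17, 76/17) → (-1107/221, -88/221)

T(p) = (-1107/221, -88/221)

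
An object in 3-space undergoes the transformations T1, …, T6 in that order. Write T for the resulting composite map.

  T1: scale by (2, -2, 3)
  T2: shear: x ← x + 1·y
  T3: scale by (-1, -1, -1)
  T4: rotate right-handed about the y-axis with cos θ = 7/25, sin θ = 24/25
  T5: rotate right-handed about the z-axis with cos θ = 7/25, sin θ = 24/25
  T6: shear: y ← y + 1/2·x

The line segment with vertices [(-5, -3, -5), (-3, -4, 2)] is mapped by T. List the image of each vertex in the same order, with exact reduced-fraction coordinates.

T1 scale by (2, -2, 3): (-5, -3, -5) → (-10, 6, -15); (-3, -4, 2) → (-6, 8, 6)
T2 shear: x ← x + 1·y: (-10, 6, -15) → (-4, 6, -15); (-6, 8, 6) → (2, 8, 6)
T3 scale by (-1, -1, -1): (-4, 6, -15) → (4, -6, 15); (2, 8, 6) → (-2, -8, -6)
T4 rotate right-handed about the y-axis with cos θ = 7/25, sin θ = 24/25: (4, -6, 15) → (388/25, -6, 9/25); (-2, -8, -6) → (-158/25, -8, 6/25)
T5 rotate right-handed about the z-axis with cos θ = 7/25, sin θ = 24/25: (388/25, -6, 9/25) → (6316/625, 8262/625, 9/25); (-158/25, -8, 6/25) → (3694/625, -5192/625, 6/25)
T6 shear: y ← y + 1/2·x: (6316/625, 8262/625, 9/25) → (6316/625, 2284/125, 9/25); (3694/625, -5192/625, 6/25) → (3694/625, -669/125, 6/25)

image vertices: (6316/625, 2284/125, 9/25), (3694/625, -669/125, 6/25)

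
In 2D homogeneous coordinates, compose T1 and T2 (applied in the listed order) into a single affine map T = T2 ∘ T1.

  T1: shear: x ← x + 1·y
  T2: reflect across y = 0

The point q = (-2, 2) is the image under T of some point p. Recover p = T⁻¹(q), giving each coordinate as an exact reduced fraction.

p = (0, -2)

T1 = [1 1 0; 0 1 0; 0 0 1]
T2·T1 = [1 1 0; 0 -1 0; 0 0 1]
det M = -1; M⁻¹ = [1 1 0; 0 -1 0; 0 0 1]
M⁻¹ · (-2, 2)ᵀ = (0, -2)ᵀ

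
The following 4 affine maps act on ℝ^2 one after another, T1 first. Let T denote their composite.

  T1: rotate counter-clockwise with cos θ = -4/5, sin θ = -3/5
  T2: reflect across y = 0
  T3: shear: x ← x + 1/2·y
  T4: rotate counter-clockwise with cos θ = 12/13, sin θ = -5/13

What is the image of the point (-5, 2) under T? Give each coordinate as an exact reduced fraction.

T(p) = (47/13, -393/130)

T1 rotate counter-clockwise with cos θ = -4/5, sin θ = -3/5: (-5, 2) → (26/5, 7/5)
T2 reflect across y = 0: (26/5, 7/5) → (26/5, -7/5)
T3 shear: x ← x + 1/2·y: (26/5, -7/5) → (9/2, -7/5)
T4 rotate counter-clockwise with cos θ = 12/13, sin θ = -5/13: (9/2, -7/5) → (47/13, -393/130)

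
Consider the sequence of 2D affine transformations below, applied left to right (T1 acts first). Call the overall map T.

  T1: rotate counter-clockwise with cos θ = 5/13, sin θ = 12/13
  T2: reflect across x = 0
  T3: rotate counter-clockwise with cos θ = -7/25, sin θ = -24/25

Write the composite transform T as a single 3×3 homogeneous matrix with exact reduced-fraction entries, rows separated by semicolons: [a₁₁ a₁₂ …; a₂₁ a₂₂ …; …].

T = [323/325 36/325 0; 36/325 -323/325 0; 0 0 1]

T1 = [5/13 -12/13 0; 12/13 5/13 0; 0 0 1]
T2·T1 = [-5/13 12/13 0; 12/13 5/13 0; 0 0 1]
T3·…·T1 = [323/325 36/325 0; 36/325 -323/325 0; 0 0 1]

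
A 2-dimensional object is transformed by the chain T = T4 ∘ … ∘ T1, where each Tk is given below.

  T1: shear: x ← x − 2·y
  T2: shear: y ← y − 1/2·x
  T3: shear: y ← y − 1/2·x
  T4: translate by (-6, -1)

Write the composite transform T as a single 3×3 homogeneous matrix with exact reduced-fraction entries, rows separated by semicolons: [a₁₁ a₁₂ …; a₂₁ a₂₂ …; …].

T1 = [1 -2 0; 0 1 0; 0 0 1]
T2·T1 = [1 -2 0; -1/2 2 0; 0 0 1]
T3·…·T1 = [1 -2 0; -1 3 0; 0 0 1]
T4·…·T1 = [1 -2 -6; -1 3 -1; 0 0 1]

T = [1 -2 -6; -1 3 -1; 0 0 1]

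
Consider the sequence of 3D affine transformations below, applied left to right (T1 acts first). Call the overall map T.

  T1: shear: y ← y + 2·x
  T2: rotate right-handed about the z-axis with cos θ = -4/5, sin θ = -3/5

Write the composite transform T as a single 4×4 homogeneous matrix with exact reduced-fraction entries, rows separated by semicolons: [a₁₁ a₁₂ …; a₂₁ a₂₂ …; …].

T1 = [1 0 0 0; 2 1 0 0; 0 0 1 0; 0 0 0 1]
T2·T1 = [2/5 3/5 0 0; -11/5 -4/5 0 0; 0 0 1 0; 0 0 0 1]

T = [2/5 3/5 0 0; -11/5 -4/5 0 0; 0 0 1 0; 0 0 0 1]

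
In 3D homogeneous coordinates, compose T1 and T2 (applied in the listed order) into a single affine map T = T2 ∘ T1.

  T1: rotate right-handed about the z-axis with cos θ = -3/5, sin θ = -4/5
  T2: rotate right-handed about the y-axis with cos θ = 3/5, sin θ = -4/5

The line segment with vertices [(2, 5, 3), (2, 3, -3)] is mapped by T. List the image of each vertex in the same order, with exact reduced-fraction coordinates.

image vertices: (-18/25, -23/5, 101/25), (78/25, -17/5, -21/25)

T1 rotate right-handed about the z-axis with cos θ = -3/5, sin θ = -4/5: (2, 5, 3) → (14/5, -23/5, 3); (2, 3, -3) → (6/5, -17/5, -3)
T2 rotate right-handed about the y-axis with cos θ = 3/5, sin θ = -4/5: (14/5, -23/5, 3) → (-18/25, -23/5, 101/25); (6/5, -17/5, -3) → (78/25, -17/5, -21/25)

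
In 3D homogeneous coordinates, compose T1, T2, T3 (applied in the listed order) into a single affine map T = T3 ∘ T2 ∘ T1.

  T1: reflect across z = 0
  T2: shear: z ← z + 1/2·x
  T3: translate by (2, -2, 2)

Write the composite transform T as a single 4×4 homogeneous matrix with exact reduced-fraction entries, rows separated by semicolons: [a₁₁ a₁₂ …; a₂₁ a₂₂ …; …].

T = [1 0 0 2; 0 1 0 -2; 1/2 0 -1 2; 0 0 0 1]

T1 = [1 0 0 0; 0 1 0 0; 0 0 -1 0; 0 0 0 1]
T2·T1 = [1 0 0 0; 0 1 0 0; 1/2 0 -1 0; 0 0 0 1]
T3·…·T1 = [1 0 0 2; 0 1 0 -2; 1/2 0 -1 2; 0 0 0 1]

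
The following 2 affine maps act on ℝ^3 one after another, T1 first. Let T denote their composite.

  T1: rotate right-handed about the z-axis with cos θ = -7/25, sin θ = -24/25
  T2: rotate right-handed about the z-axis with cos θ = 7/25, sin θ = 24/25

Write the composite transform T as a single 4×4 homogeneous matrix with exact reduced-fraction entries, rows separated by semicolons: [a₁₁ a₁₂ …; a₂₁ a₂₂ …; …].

T1 = [-7/25 24/25 0 0; -24/25 -7/25 0 0; 0 0 1 0; 0 0 0 1]
T2·T1 = [527/625 336/625 0 0; -336/625 527/625 0 0; 0 0 1 0; 0 0 0 1]

T = [527/625 336/625 0 0; -336/625 527/625 0 0; 0 0 1 0; 0 0 0 1]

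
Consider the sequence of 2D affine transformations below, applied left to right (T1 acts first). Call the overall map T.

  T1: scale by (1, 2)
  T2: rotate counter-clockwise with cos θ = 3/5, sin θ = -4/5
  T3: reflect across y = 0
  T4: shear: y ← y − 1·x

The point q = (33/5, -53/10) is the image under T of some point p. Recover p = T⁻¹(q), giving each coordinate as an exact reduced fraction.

p = (5, 9/4)

T1 = [1 0 0; 0 2 0; 0 0 1]
T2·T1 = [3/5 8/5 0; -4/5 6/5 0; 0 0 1]
T3·…·T1 = [3/5 8/5 0; 4/5 -6/5 0; 0 0 1]
T4·…·T1 = [3/5 8/5 0; 1/5 -14/5 0; 0 0 1]
det M = -2; M⁻¹ = [7/5 4/5 0; 1/10 -3/10 0; 0 0 1]
M⁻¹ · (33/5, -53/10)ᵀ = (5, 9/4)ᵀ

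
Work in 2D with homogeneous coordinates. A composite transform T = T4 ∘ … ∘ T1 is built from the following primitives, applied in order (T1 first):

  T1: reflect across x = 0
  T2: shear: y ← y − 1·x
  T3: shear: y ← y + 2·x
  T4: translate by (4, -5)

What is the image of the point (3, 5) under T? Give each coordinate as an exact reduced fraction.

T(p) = (1, -3)

T1 reflect across x = 0: (3, 5) → (-3, 5)
T2 shear: y ← y − 1·x: (-3, 5) → (-3, 8)
T3 shear: y ← y + 2·x: (-3, 8) → (-3, 2)
T4 translate by (4, -5): (-3, 2) → (1, -3)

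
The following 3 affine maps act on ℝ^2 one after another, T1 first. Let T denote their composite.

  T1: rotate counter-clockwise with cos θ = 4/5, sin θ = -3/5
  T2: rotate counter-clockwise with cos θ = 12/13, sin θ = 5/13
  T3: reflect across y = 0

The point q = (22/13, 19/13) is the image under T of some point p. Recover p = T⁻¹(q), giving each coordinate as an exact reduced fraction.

p = (2, -1)

T1 = [4/5 3/5 0; -3/5 4/5 0; 0 0 1]
T2·T1 = [63/65 16/65 0; -16/65 63/65 0; 0 0 1]
T3·…·T1 = [63/65 16/65 0; 16/65 -63/65 0; 0 0 1]
det M = -1; M⁻¹ = [63/65 16/65 0; 16/65 -63/65 0; 0 0 1]
M⁻¹ · (22/13, 19/13)ᵀ = (2, -1)ᵀ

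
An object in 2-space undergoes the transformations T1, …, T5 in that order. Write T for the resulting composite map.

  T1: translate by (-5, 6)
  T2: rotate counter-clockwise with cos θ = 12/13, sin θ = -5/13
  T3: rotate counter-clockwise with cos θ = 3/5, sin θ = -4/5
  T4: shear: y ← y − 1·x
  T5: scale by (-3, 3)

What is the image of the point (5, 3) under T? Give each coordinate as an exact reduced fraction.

T(p) = (-1701/65, -1269/65)

T1 translate by (-5, 6): (5, 3) → (0, 9)
T2 rotate counter-clockwise with cos θ = 12/13, sin θ = -5/13: (0, 9) → (45/13, 108/13)
T3 rotate counter-clockwise with cos θ = 3/5, sin θ = -4/5: (45/13, 108/13) → (567/65, 144/65)
T4 shear: y ← y − 1·x: (567/65, 144/65) → (567/65, -423/65)
T5 scale by (-3, 3): (567/65, -423/65) → (-1701/65, -1269/65)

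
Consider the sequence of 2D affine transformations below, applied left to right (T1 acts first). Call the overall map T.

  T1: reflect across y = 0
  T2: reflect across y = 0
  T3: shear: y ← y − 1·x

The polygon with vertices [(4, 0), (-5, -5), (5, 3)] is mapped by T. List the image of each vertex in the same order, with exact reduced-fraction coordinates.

T1 reflect across y = 0: (4, 0) → (4, 0); (-5, -5) → (-5, 5); (5, 3) → (5, -3)
T2 reflect across y = 0: (4, 0) → (4, 0); (-5, 5) → (-5, -5); (5, -3) → (5, 3)
T3 shear: y ← y − 1·x: (4, 0) → (4, -4); (-5, -5) → (-5, 0); (5, 3) → (5, -2)

image vertices: (4, -4), (-5, 0), (5, -2)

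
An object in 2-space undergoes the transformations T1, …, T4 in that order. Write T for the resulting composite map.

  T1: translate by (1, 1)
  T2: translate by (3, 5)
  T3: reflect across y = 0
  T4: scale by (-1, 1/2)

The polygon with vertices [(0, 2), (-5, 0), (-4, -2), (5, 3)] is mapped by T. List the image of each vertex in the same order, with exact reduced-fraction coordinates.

T1 translate by (1, 1): (0, 2) → (1, 3); (-5, 0) → (-4, 1); (-4, -2) → (-3, -1); (5, 3) → (6, 4)
T2 translate by (3, 5): (1, 3) → (4, 8); (-4, 1) → (-1, 6); (-3, -1) → (0, 4); (6, 4) → (9, 9)
T3 reflect across y = 0: (4, 8) → (4, -8); (-1, 6) → (-1, -6); (0, 4) → (0, -4); (9, 9) → (9, -9)
T4 scale by (-1, 1/2): (4, -8) → (-4, -4); (-1, -6) → (1, -3); (0, -4) → (0, -2); (9, -9) → (-9, -9/2)

image vertices: (-4, -4), (1, -3), (0, -2), (-9, -9/2)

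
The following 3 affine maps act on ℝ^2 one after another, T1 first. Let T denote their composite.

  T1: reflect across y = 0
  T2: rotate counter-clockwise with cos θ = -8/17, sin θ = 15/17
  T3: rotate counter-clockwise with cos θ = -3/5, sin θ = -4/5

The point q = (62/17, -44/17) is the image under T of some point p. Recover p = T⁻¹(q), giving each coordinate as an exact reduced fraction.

p = (4, 2)

T1 = [1 0 0; 0 -1 0; 0 0 1]
T2·T1 = [-8/17 15/17 0; 15/17 8/17 0; 0 0 1]
T3·…·T1 = [84/85 -13/85 0; -13/85 -84/85 0; 0 0 1]
det M = -1; M⁻¹ = [84/85 -13/85 0; -13/85 -84/85 0; 0 0 1]
M⁻¹ · (62/17, -44/17)ᵀ = (4, 2)ᵀ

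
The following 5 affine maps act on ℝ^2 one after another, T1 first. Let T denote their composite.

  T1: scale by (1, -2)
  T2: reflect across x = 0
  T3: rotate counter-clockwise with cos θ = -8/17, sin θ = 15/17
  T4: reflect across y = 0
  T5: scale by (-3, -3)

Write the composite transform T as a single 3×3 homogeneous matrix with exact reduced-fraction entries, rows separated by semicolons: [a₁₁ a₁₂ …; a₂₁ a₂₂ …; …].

T1 = [1 0 0; 0 -2 0; 0 0 1]
T2·T1 = [-1 0 0; 0 -2 0; 0 0 1]
T3·…·T1 = [8/17 30/17 0; -15/17 16/17 0; 0 0 1]
T4·…·T1 = [8/17 30/17 0; 15/17 -16/17 0; 0 0 1]
T5·…·T1 = [-24/17 -90/17 0; -45/17 48/17 0; 0 0 1]

T = [-24/17 -90/17 0; -45/17 48/17 0; 0 0 1]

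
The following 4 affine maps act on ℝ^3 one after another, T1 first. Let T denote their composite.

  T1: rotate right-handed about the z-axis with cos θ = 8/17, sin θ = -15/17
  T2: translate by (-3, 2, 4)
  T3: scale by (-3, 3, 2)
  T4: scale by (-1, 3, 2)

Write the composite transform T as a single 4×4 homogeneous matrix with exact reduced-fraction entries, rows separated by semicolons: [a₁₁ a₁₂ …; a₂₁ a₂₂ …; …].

T = [24/17 45/17 0 -9; -135/17 72/17 0 18; 0 0 4 16; 0 0 0 1]

T1 = [8/17 15/17 0 0; -15/17 8/17 0 0; 0 0 1 0; 0 0 0 1]
T2·T1 = [8/17 15/17 0 -3; -15/17 8/17 0 2; 0 0 1 4; 0 0 0 1]
T3·…·T1 = [-24/17 -45/17 0 9; -45/17 24/17 0 6; 0 0 2 8; 0 0 0 1]
T4·…·T1 = [24/17 45/17 0 -9; -135/17 72/17 0 18; 0 0 4 16; 0 0 0 1]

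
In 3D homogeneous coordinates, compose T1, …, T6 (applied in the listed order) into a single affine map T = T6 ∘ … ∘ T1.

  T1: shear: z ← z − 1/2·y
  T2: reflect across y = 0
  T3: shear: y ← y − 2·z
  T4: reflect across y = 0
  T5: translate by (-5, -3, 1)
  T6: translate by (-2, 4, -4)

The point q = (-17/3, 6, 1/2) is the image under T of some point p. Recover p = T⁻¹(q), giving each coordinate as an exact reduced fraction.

p = (4/3, -2, 5/2)

T1 = [1 0 0 0; 0 1 0 0; 0 -1/2 1 0; 0 0 0 1]
T2·T1 = [1 0 0 0; 0 -1 0 0; 0 -1/2 1 0; 0 0 0 1]
T3·…·T1 = [1 0 0 0; 0 0 -2 0; 0 -1/2 1 0; 0 0 0 1]
T4·…·T1 = [1 0 0 0; 0 0 2 0; 0 -1/2 1 0; 0 0 0 1]
T5·…·T1 = [1 0 0 -5; 0 0 2 -3; 0 -1/2 1 1; 0 0 0 1]
T6·…·T1 = [1 0 0 -7; 0 0 2 1; 0 -1/2 1 -3; 0 0 0 1]
det M = 1; M⁻¹ = [1 0 0 7; 0 1 -2 -7; 0 1/2 0 -1/2; 0 0 0 1]
M⁻¹ · (-17/3, 6, 1/2)ᵀ = (4/3, -2, 5/2)ᵀ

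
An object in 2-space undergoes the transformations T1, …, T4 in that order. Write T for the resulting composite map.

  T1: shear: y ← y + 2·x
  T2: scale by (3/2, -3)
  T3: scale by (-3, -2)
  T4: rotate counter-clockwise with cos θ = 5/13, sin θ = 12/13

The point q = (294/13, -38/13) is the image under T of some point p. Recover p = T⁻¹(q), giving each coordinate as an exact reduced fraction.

T1 = [1 0 0; 2 1 0; 0 0 1]
T2·T1 = [3/2 0 0; -6 -3 0; 0 0 1]
T3·…·T1 = [-9/2 0 0; 12 6 0; 0 0 1]
T4·…·T1 = [-333/26 -72/13 0; 6/13 30/13 0; 0 0 1]
det M = -27; M⁻¹ = [-10/117 -8/39 0; 2/117 37/78 0; 0 0 1]
M⁻¹ · (294/13, -38/13)ᵀ = (-4/3, -1)ᵀ

p = (-4/3, -1)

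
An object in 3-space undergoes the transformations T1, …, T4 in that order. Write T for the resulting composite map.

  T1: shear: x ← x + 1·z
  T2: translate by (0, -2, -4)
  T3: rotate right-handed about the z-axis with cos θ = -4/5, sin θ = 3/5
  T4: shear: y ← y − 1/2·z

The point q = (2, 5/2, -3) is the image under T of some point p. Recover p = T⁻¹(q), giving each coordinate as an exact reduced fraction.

p = (-2, 0, 1)

T1 = [1 0 1 0; 0 1 0 0; 0 0 1 0; 0 0 0 1]
T2·T1 = [1 0 1 0; 0 1 0 -2; 0 0 1 -4; 0 0 0 1]
T3·…·T1 = [-4/5 -3/5 -4/5 6/5; 3/5 -4/5 3/5 8/5; 0 0 1 -4; 0 0 0 1]
T4·…·T1 = [-4/5 -3/5 -4/5 6/5; 3/5 -4/5 1/10 18/5; 0 0 1 -4; 0 0 0 1]
det M = 1; M⁻¹ = [-4/5 3/5 -7/10 -4; -3/5 -4/5 -2/5 2; 0 0 1 4; 0 0 0 1]
M⁻¹ · (2, 5/2, -3)ᵀ = (-2, 0, 1)ᵀ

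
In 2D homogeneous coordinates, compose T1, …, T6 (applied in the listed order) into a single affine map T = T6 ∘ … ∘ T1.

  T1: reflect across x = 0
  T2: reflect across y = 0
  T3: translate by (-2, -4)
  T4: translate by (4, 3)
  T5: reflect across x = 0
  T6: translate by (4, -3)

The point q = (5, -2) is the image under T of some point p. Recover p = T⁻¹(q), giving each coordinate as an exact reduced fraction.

p = (3, -2)

T1 = [-1 0 0; 0 1 0; 0 0 1]
T2·T1 = [-1 0 0; 0 -1 0; 0 0 1]
T3·…·T1 = [-1 0 -2; 0 -1 -4; 0 0 1]
T4·…·T1 = [-1 0 2; 0 -1 -1; 0 0 1]
T5·…·T1 = [1 0 -2; 0 -1 -1; 0 0 1]
T6·…·T1 = [1 0 2; 0 -1 -4; 0 0 1]
det M = -1; M⁻¹ = [1 0 -2; 0 -1 -4; 0 0 1]
M⁻¹ · (5, -2)ᵀ = (3, -2)ᵀ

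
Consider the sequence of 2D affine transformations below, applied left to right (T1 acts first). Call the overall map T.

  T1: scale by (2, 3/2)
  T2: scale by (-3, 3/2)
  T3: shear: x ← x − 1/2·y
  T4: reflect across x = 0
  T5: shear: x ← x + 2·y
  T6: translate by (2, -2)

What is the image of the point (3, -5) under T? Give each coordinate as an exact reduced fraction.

T1 scale by (2, 3/2): (3, -5) → (6, -15/2)
T2 scale by (-3, 3/2): (6, -15/2) → (-18, -45/4)
T3 shear: x ← x − 1/2·y: (-18, -45/4) → (-99/8, -45/4)
T4 reflect across x = 0: (-99/8, -45/4) → (99/8, -45/4)
T5 shear: x ← x + 2·y: (99/8, -45/4) → (-81/8, -45/4)
T6 translate by (2, -2): (-81/8, -45/4) → (-65/8, -53/4)

T(p) = (-65/8, -53/4)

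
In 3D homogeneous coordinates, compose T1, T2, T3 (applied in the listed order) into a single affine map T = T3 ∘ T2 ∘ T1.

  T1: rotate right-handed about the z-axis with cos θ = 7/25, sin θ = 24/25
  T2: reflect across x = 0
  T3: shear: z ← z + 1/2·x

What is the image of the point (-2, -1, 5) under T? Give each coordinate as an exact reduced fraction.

T1 rotate right-handed about the z-axis with cos θ = 7/25, sin θ = 24/25: (-2, -1, 5) → (2/5, -11/5, 5)
T2 reflect across x = 0: (2/5, -11/5, 5) → (-2/5, -11/5, 5)
T3 shear: z ← z + 1/2·x: (-2/5, -11/5, 5) → (-2/5, -11/5, 24/5)

T(p) = (-2/5, -11/5, 24/5)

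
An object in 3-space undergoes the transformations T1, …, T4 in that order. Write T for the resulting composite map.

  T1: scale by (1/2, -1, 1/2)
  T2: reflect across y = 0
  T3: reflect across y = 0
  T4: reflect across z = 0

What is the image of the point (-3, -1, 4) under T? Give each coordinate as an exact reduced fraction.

T(p) = (-3/2, 1, -2)

T1 scale by (1/2, -1, 1/2): (-3, -1, 4) → (-3/2, 1, 2)
T2 reflect across y = 0: (-3/2, 1, 2) → (-3/2, -1, 2)
T3 reflect across y = 0: (-3/2, -1, 2) → (-3/2, 1, 2)
T4 reflect across z = 0: (-3/2, 1, 2) → (-3/2, 1, -2)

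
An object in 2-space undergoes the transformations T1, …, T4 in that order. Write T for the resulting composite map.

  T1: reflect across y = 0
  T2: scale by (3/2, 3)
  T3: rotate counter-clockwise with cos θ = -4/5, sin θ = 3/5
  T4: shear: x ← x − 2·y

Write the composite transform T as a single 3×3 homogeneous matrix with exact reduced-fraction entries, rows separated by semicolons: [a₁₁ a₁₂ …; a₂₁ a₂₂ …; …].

T = [-3 -3 0; 9/10 12/5 0; 0 0 1]

T1 = [1 0 0; 0 -1 0; 0 0 1]
T2·T1 = [3/2 0 0; 0 -3 0; 0 0 1]
T3·…·T1 = [-6/5 9/5 0; 9/10 12/5 0; 0 0 1]
T4·…·T1 = [-3 -3 0; 9/10 12/5 0; 0 0 1]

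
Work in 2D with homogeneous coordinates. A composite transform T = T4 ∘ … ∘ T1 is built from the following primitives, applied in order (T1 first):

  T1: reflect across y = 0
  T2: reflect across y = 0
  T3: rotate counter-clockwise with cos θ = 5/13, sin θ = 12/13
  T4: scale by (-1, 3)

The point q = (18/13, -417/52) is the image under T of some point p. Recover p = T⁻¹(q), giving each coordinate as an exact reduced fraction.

T1 = [1 0 0; 0 -1 0; 0 0 1]
T2·T1 = [1 0 0; 0 1 0; 0 0 1]
T3·…·T1 = [5/13 -12/13 0; 12/13 5/13 0; 0 0 1]
T4·…·T1 = [-5/13 12/13 0; 36/13 15/13 0; 0 0 1]
det M = -3; M⁻¹ = [-5/13 4/13 0; 12/13 5/39 0; 0 0 1]
M⁻¹ · (18/13, -417/52)ᵀ = (-3, 1/4)ᵀ

p = (-3, 1/4)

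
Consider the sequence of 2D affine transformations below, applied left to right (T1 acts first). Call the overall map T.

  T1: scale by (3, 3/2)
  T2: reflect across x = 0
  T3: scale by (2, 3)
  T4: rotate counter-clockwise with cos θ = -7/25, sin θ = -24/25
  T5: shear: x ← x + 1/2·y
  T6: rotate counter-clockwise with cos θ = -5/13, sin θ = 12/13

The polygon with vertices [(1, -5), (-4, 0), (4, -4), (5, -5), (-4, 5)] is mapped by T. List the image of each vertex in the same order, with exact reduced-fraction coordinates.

T1 scale by (3, 3/2): (1, -5) → (3, -15/2); (-4, 0) → (-12, 0); (4, -4) → (12, -6); (5, -5) → (15, -15/2); (-4, 5) → (-12, 15/2)
T2 reflect across x = 0: (3, -15/2) → (-3, -15/2); (-12, 0) → (12, 0); (12, -6) → (-12, -6); (15, -15/2) → (-15, -15/2); (-12, 15/2) → (12, 15/2)
T3 scale by (2, 3): (-3, -15/2) → (-6, -45/2); (12, 0) → (24, 0); (-12, -6) → (-24, -18); (-15, -15/2) → (-30, -45/2); (12, 15/2) → (24, 45/2)
T4 rotate counter-clockwise with cos θ = -7/25, sin θ = -24/25: (-6, -45/2) → (-498/25, 603/50); (24, 0) → (-168/25, -576/25); (-24, -18) → (-264/25, 702/25); (-30, -45/2) → (-66/5, 351/10); (24, 45/2) → (372/25, -1467/50)
T5 shear: x ← x + 1/2·y: (-498/25, 603/50) → (-1389/100, 603/50); (-168/25, -576/25) → (-456/25, -576/25); (-264/25, 702/25) → (87/25, 702/25); (-66/5, 351/10) → (87/20, 351/10); (372/25, -1467/50) → (21/100, -1467/50)
T6 rotate counter-clockwise with cos θ = -5/13, sin θ = 12/13: (-1389/100, 603/50) → (-579/100, -873/50); (-456/25, -576/25) → (9192/325, -2592/325); (87/25, 702/25) → (-8859/325, -2466/325); (87/20, 351/10) → (-8859/260, -1233/130); (21/100, -1467/50) → (35103/1300, 7461/650)

image vertices: (-579/100, -873/50), (9192/325, -2592/325), (-8859/325, -2466/325), (-8859/260, -1233/130), (35103/1300, 7461/650)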